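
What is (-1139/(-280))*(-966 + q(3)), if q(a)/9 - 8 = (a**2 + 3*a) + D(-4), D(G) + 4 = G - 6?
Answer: -488631/140 ≈ -3490.2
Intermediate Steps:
D(G) = -10 + G (D(G) = -4 + (G - 6) = -4 + (-6 + G) = -10 + G)
q(a) = -54 + 9*a**2 + 27*a (q(a) = 72 + 9*((a**2 + 3*a) + (-10 - 4)) = 72 + 9*((a**2 + 3*a) - 14) = 72 + 9*(-14 + a**2 + 3*a) = 72 + (-126 + 9*a**2 + 27*a) = -54 + 9*a**2 + 27*a)
(-1139/(-280))*(-966 + q(3)) = (-1139/(-280))*(-966 + (-54 + 9*3**2 + 27*3)) = (-1139*(-1/280))*(-966 + (-54 + 9*9 + 81)) = 1139*(-966 + (-54 + 81 + 81))/280 = 1139*(-966 + 108)/280 = (1139/280)*(-858) = -488631/140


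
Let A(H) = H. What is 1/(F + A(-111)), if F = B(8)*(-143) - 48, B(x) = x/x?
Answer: -1/302 ≈ -0.0033113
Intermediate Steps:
B(x) = 1
F = -191 (F = 1*(-143) - 48 = -143 - 48 = -191)
1/(F + A(-111)) = 1/(-191 - 111) = 1/(-302) = -1/302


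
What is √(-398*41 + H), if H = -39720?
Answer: I*√56038 ≈ 236.72*I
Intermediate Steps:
√(-398*41 + H) = √(-398*41 - 39720) = √(-16318 - 39720) = √(-56038) = I*√56038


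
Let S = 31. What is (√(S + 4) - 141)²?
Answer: (141 - √35)² ≈ 18248.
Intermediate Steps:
(√(S + 4) - 141)² = (√(31 + 4) - 141)² = (√35 - 141)² = (-141 + √35)²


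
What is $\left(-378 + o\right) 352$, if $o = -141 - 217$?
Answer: $-259072$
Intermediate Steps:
$o = -358$
$\left(-378 + o\right) 352 = \left(-378 - 358\right) 352 = \left(-736\right) 352 = -259072$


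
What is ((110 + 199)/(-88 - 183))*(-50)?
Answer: 15450/271 ≈ 57.011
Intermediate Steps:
((110 + 199)/(-88 - 183))*(-50) = (309/(-271))*(-50) = (309*(-1/271))*(-50) = -309/271*(-50) = 15450/271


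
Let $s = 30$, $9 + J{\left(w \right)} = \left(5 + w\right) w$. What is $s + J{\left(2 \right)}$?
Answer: $35$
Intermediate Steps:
$J{\left(w \right)} = -9 + w \left(5 + w\right)$ ($J{\left(w \right)} = -9 + \left(5 + w\right) w = -9 + w \left(5 + w\right)$)
$s + J{\left(2 \right)} = 30 + \left(-9 + 2^{2} + 5 \cdot 2\right) = 30 + \left(-9 + 4 + 10\right) = 30 + 5 = 35$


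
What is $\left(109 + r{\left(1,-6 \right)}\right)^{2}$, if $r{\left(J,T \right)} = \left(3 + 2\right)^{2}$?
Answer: $17956$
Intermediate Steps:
$r{\left(J,T \right)} = 25$ ($r{\left(J,T \right)} = 5^{2} = 25$)
$\left(109 + r{\left(1,-6 \right)}\right)^{2} = \left(109 + 25\right)^{2} = 134^{2} = 17956$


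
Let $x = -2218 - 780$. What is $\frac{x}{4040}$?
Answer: $- \frac{1499}{2020} \approx -0.74208$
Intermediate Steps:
$x = -2998$
$\frac{x}{4040} = - \frac{2998}{4040} = \left(-2998\right) \frac{1}{4040} = - \frac{1499}{2020}$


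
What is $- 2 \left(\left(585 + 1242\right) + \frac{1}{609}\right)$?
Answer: $- \frac{2225288}{609} \approx -3654.0$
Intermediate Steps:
$- 2 \left(\left(585 + 1242\right) + \frac{1}{609}\right) = - 2 \left(1827 + \frac{1}{609}\right) = \left(-2\right) \frac{1112644}{609} = - \frac{2225288}{609}$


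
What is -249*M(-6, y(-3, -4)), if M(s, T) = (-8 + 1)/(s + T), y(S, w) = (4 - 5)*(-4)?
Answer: -1743/2 ≈ -871.50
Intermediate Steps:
y(S, w) = 4 (y(S, w) = -1*(-4) = 4)
M(s, T) = -7/(T + s)
-249*M(-6, y(-3, -4)) = -(-1743)/(4 - 6) = -(-1743)/(-2) = -(-1743)*(-1)/2 = -249*7/2 = -1743/2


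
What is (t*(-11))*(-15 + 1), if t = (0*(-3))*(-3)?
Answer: 0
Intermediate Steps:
t = 0 (t = 0*(-3) = 0)
(t*(-11))*(-15 + 1) = (0*(-11))*(-15 + 1) = 0*(-14) = 0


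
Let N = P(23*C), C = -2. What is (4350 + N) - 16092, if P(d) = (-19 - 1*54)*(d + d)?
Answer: -5026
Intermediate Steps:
P(d) = -146*d (P(d) = (-19 - 54)*(2*d) = -146*d)
N = 6716 (N = -3358*(-2) = -146*(-46) = 6716)
(4350 + N) - 16092 = (4350 + 6716) - 16092 = 11066 - 16092 = -5026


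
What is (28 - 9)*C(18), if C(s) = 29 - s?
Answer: 209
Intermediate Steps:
(28 - 9)*C(18) = (28 - 9)*(29 - 1*18) = 19*(29 - 18) = 19*11 = 209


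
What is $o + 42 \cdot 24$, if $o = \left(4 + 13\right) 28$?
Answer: $1484$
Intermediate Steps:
$o = 476$ ($o = 17 \cdot 28 = 476$)
$o + 42 \cdot 24 = 476 + 42 \cdot 24 = 476 + 1008 = 1484$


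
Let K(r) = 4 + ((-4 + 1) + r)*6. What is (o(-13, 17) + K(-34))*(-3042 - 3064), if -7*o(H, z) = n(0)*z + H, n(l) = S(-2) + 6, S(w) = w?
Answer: 9653586/7 ≈ 1.3791e+6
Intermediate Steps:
n(l) = 4 (n(l) = -2 + 6 = 4)
K(r) = -14 + 6*r (K(r) = 4 + (-3 + r)*6 = 4 + (-18 + 6*r) = -14 + 6*r)
o(H, z) = -4*z/7 - H/7 (o(H, z) = -(4*z + H)/7 = -(H + 4*z)/7 = -4*z/7 - H/7)
(o(-13, 17) + K(-34))*(-3042 - 3064) = ((-4/7*17 - ⅐*(-13)) + (-14 + 6*(-34)))*(-3042 - 3064) = ((-68/7 + 13/7) + (-14 - 204))*(-6106) = (-55/7 - 218)*(-6106) = -1581/7*(-6106) = 9653586/7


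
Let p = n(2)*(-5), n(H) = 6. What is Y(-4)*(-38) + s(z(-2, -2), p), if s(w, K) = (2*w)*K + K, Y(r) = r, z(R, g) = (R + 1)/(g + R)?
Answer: 107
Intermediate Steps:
z(R, g) = (1 + R)/(R + g)
p = -30 (p = 6*(-5) = -30)
s(w, K) = K + 2*K*w (s(w, K) = 2*K*w + K = K + 2*K*w)
Y(-4)*(-38) + s(z(-2, -2), p) = -4*(-38) - 30*(1 + 2*((1 - 2)/(-2 - 2))) = 152 - 30*(1 + 2*(-1/(-4))) = 152 - 30*(1 + 2*(-¼*(-1))) = 152 - 30*(1 + 2*(¼)) = 152 - 30*(1 + ½) = 152 - 30*3/2 = 152 - 45 = 107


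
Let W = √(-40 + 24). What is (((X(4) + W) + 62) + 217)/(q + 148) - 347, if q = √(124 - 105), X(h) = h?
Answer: -7552211/21885 - 283*√19/21885 + 592*I/21885 - 4*I*√19/21885 ≈ -345.14 + 0.026254*I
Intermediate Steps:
q = √19 ≈ 4.3589
W = 4*I (W = √(-16) = 4*I ≈ 4.0*I)
(((X(4) + W) + 62) + 217)/(q + 148) - 347 = (((4 + 4*I) + 62) + 217)/(√19 + 148) - 347 = ((66 + 4*I) + 217)/(148 + √19) - 347 = (283 + 4*I)/(148 + √19) - 347 = -347 + (283 + 4*I)/(148 + √19)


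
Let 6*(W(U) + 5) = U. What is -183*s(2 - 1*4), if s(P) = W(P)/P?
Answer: -488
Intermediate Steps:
W(U) = -5 + U/6
s(P) = (-5 + P/6)/P
-183*s(2 - 1*4) = -61*(-30 + (2 - 1*4))/(2*(2 - 1*4)) = -61*(-30 + (2 - 4))/(2*(2 - 4)) = -61*(-30 - 2)/(2*(-2)) = -61*(-1)*(-32)/(2*2) = -183*8/3 = -488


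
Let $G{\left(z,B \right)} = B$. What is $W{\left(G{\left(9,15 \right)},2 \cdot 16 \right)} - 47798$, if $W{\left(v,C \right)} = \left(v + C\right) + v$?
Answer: $-47736$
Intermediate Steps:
$W{\left(v,C \right)} = C + 2 v$ ($W{\left(v,C \right)} = \left(C + v\right) + v = C + 2 v$)
$W{\left(G{\left(9,15 \right)},2 \cdot 16 \right)} - 47798 = \left(2 \cdot 16 + 2 \cdot 15\right) - 47798 = \left(32 + 30\right) - 47798 = 62 - 47798 = -47736$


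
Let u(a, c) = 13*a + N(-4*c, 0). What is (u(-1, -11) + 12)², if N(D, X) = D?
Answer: 1849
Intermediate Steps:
u(a, c) = -4*c + 13*a (u(a, c) = 13*a - 4*c = -4*c + 13*a)
(u(-1, -11) + 12)² = ((-4*(-11) + 13*(-1)) + 12)² = ((44 - 13) + 12)² = (31 + 12)² = 43² = 1849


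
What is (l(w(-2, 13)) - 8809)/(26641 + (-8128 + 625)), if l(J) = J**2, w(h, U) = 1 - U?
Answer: -8665/19138 ≈ -0.45276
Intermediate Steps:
(l(w(-2, 13)) - 8809)/(26641 + (-8128 + 625)) = ((1 - 1*13)**2 - 8809)/(26641 + (-8128 + 625)) = ((1 - 13)**2 - 8809)/(26641 - 7503) = ((-12)**2 - 8809)/19138 = (144 - 8809)*(1/19138) = -8665*1/19138 = -8665/19138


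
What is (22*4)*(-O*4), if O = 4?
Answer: -1408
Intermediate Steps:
(22*4)*(-O*4) = (22*4)*(-1*4*4) = 88*(-4*4) = 88*(-16) = -1408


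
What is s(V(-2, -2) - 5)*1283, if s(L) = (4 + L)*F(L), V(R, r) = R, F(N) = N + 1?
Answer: 23094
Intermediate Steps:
F(N) = 1 + N
s(L) = (1 + L)*(4 + L) (s(L) = (4 + L)*(1 + L) = (1 + L)*(4 + L))
s(V(-2, -2) - 5)*1283 = ((1 + (-2 - 5))*(4 + (-2 - 5)))*1283 = ((1 - 7)*(4 - 7))*1283 = -6*(-3)*1283 = 18*1283 = 23094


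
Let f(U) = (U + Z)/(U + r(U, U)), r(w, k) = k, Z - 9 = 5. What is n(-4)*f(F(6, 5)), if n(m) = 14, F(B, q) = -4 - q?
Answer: -35/9 ≈ -3.8889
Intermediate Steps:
Z = 14 (Z = 9 + 5 = 14)
f(U) = (14 + U)/(2*U) (f(U) = (U + 14)/(U + U) = (14 + U)/((2*U)) = (14 + U)*(1/(2*U)) = (14 + U)/(2*U))
n(-4)*f(F(6, 5)) = 14*((14 + (-4 - 1*5))/(2*(-4 - 1*5))) = 14*((14 + (-4 - 5))/(2*(-4 - 5))) = 14*((½)*(14 - 9)/(-9)) = 14*((½)*(-⅑)*5) = 14*(-5/18) = -35/9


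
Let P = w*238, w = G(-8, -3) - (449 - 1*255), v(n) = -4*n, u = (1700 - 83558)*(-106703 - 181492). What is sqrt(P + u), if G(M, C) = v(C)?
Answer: sqrt(23591022994) ≈ 1.5359e+5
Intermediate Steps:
u = 23591066310 (u = -81858*(-288195) = 23591066310)
G(M, C) = -4*C
w = -182 (w = -4*(-3) - (449 - 1*255) = 12 - (449 - 255) = 12 - 1*194 = 12 - 194 = -182)
P = -43316 (P = -182*238 = -43316)
sqrt(P + u) = sqrt(-43316 + 23591066310) = sqrt(23591022994)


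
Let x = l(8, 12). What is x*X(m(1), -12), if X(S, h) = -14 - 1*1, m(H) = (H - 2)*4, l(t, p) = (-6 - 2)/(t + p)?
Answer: 6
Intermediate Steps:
l(t, p) = -8/(p + t)
x = -⅖ (x = -8/(12 + 8) = -8/20 = -8*1/20 = -⅖ ≈ -0.40000)
m(H) = -8 + 4*H (m(H) = (-2 + H)*4 = -8 + 4*H)
X(S, h) = -15 (X(S, h) = -14 - 1 = -15)
x*X(m(1), -12) = -⅖*(-15) = 6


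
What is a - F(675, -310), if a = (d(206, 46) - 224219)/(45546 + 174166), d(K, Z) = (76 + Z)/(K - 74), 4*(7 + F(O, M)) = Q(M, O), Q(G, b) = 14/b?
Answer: 19492506151/3262723200 ≈ 5.9743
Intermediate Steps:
F(O, M) = -7 + 7/(2*O) (F(O, M) = -7 + (14/O)/4 = -7 + 7/(2*O))
d(K, Z) = (76 + Z)/(-74 + K)
a = -14798393/14500992 (a = ((76 + 46)/(-74 + 206) - 224219)/(45546 + 174166) = (122/132 - 224219)/219712 = ((1/132)*122 - 224219)*(1/219712) = (61/66 - 224219)*(1/219712) = -14798393/66*1/219712 = -14798393/14500992 ≈ -1.0205)
a - F(675, -310) = -14798393/14500992 - (-7 + (7/2)/675) = -14798393/14500992 - (-7 + (7/2)*(1/675)) = -14798393/14500992 - (-7 + 7/1350) = -14798393/14500992 - 1*(-9443/1350) = -14798393/14500992 + 9443/1350 = 19492506151/3262723200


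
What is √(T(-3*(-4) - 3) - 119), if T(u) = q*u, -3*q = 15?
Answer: 2*I*√41 ≈ 12.806*I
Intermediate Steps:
q = -5 (q = -⅓*15 = -5)
T(u) = -5*u
√(T(-3*(-4) - 3) - 119) = √(-5*(-3*(-4) - 3) - 119) = √(-5*(12 - 3) - 119) = √(-5*9 - 119) = √(-45 - 119) = √(-164) = 2*I*√41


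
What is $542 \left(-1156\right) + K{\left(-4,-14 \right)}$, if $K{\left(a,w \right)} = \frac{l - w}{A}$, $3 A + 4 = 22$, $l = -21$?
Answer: $- \frac{3759319}{6} \approx -6.2655 \cdot 10^{5}$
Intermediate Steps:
$A = 6$ ($A = - \frac{4}{3} + \frac{1}{3} \cdot 22 = - \frac{4}{3} + \frac{22}{3} = 6$)
$K{\left(a,w \right)} = - \frac{7}{2} - \frac{w}{6}$ ($K{\left(a,w \right)} = \frac{-21 - w}{6} = \left(-21 - w\right) \frac{1}{6} = - \frac{7}{2} - \frac{w}{6}$)
$542 \left(-1156\right) + K{\left(-4,-14 \right)} = 542 \left(-1156\right) - \frac{7}{6} = -626552 + \left(- \frac{7}{2} + \frac{7}{3}\right) = -626552 - \frac{7}{6} = - \frac{3759319}{6}$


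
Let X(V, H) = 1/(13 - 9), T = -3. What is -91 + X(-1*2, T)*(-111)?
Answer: -475/4 ≈ -118.75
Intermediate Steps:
X(V, H) = ¼ (X(V, H) = 1/4 = ¼)
-91 + X(-1*2, T)*(-111) = -91 + (¼)*(-111) = -91 - 111/4 = -475/4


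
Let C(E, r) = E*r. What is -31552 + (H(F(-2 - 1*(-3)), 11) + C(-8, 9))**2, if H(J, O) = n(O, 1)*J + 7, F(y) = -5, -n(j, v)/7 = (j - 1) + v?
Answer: 70848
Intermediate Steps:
n(j, v) = 7 - 7*j - 7*v (n(j, v) = -7*((j - 1) + v) = -7*((-1 + j) + v) = -7*(-1 + j + v) = 7 - 7*j - 7*v)
H(J, O) = 7 - 7*J*O (H(J, O) = (7 - 7*O - 7*1)*J + 7 = (7 - 7*O - 7)*J + 7 = (-7*O)*J + 7 = -7*J*O + 7 = 7 - 7*J*O)
-31552 + (H(F(-2 - 1*(-3)), 11) + C(-8, 9))**2 = -31552 + ((7 - 7*(-5)*11) - 8*9)**2 = -31552 + ((7 + 385) - 72)**2 = -31552 + (392 - 72)**2 = -31552 + 320**2 = -31552 + 102400 = 70848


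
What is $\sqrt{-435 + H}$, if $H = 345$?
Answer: $3 i \sqrt{10} \approx 9.4868 i$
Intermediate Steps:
$\sqrt{-435 + H} = \sqrt{-435 + 345} = \sqrt{-90} = 3 i \sqrt{10}$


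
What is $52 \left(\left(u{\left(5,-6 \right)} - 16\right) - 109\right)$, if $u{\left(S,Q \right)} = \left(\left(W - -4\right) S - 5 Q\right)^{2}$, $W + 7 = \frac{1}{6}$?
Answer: $\frac{58825}{9} \approx 6536.1$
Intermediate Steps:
$W = - \frac{41}{6}$ ($W = -7 + \frac{1}{6} = - \frac{41}{6} \approx -6.8333$)
$u{\left(S,Q \right)} = \left(- 5 Q - \frac{17 S}{6}\right)^{2}$ ($u{\left(S,Q \right)} = \left(\left(- \frac{41}{6} - -4\right) S - 5 Q\right)^{2} = \left(\left(- \frac{41}{6} + 4\right) S - 5 Q\right)^{2} = \left(- \frac{17 S}{6} - 5 Q\right)^{2} = \left(- 5 Q - \frac{17 S}{6}\right)^{2}$)
$52 \left(\left(u{\left(5,-6 \right)} - 16\right) - 109\right) = 52 \left(\left(\frac{\left(17 \cdot 5 + 30 \left(-6\right)\right)^{2}}{36} - 16\right) - 109\right) = 52 \left(\left(\frac{\left(85 - 180\right)^{2}}{36} - 16\right) - 109\right) = 52 \left(\left(\frac{\left(-95\right)^{2}}{36} - 16\right) - 109\right) = 52 \left(\left(\frac{1}{36} \cdot 9025 - 16\right) - 109\right) = 52 \left(\left(\frac{9025}{36} - 16\right) - 109\right) = 52 \left(\frac{8449}{36} - 109\right) = 52 \cdot \frac{4525}{36} = \frac{58825}{9}$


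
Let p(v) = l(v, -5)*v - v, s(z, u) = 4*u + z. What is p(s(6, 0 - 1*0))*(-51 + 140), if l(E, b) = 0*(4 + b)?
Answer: -534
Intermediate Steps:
l(E, b) = 0
s(z, u) = z + 4*u
p(v) = -v (p(v) = 0*v - v = 0 - v = -v)
p(s(6, 0 - 1*0))*(-51 + 140) = (-(6 + 4*(0 - 1*0)))*(-51 + 140) = -(6 + 4*(0 + 0))*89 = -(6 + 4*0)*89 = -(6 + 0)*89 = -1*6*89 = -6*89 = -534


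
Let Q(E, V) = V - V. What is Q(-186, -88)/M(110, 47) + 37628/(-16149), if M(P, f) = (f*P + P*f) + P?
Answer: -37628/16149 ≈ -2.3301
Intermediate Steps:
M(P, f) = P + 2*P*f (M(P, f) = (P*f + P*f) + P = 2*P*f + P = P + 2*P*f)
Q(E, V) = 0
Q(-186, -88)/M(110, 47) + 37628/(-16149) = 0/((110*(1 + 2*47))) + 37628/(-16149) = 0/((110*(1 + 94))) + 37628*(-1/16149) = 0/((110*95)) - 37628/16149 = 0/10450 - 37628/16149 = 0*(1/10450) - 37628/16149 = 0 - 37628/16149 = -37628/16149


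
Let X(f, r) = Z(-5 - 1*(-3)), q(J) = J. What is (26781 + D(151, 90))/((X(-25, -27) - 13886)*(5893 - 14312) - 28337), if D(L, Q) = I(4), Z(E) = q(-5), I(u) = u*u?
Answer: 26797/116919992 ≈ 0.00022919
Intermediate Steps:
I(u) = u²
Z(E) = -5
X(f, r) = -5
D(L, Q) = 16 (D(L, Q) = 4² = 16)
(26781 + D(151, 90))/((X(-25, -27) - 13886)*(5893 - 14312) - 28337) = (26781 + 16)/((-5 - 13886)*(5893 - 14312) - 28337) = 26797/(-13891*(-8419) - 28337) = 26797/(116948329 - 28337) = 26797/116919992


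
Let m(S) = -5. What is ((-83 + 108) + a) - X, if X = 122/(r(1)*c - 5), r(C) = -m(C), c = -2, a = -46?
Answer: -193/15 ≈ -12.867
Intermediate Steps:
r(C) = 5 (r(C) = -1*(-5) = 5)
X = -122/15 (X = 122/(5*(-2) - 5) = 122/(-10 - 5) = 122/(-15) = 122*(-1/15) = -122/15 ≈ -8.1333)
((-83 + 108) + a) - X = ((-83 + 108) - 46) - 1*(-122/15) = (25 - 46) + 122/15 = -21 + 122/15 = -193/15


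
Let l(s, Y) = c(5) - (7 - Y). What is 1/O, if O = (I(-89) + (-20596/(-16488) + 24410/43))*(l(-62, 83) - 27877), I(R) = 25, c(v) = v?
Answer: -88623/1463050479146 ≈ -6.0574e-8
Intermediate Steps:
l(s, Y) = -2 + Y (l(s, Y) = 5 - (7 - Y) = 5 + (-7 + Y) = -2 + Y)
O = -1463050479146/88623 (O = (25 + (-20596/(-16488) + 24410/43))*((-2 + 83) - 27877) = (25 + (-20596*(-1/16488) + 24410*(1/43)))*(81 - 27877) = (25 + (5149/4122 + 24410/43))*(-27796) = (25 + 100839427/177246)*(-27796) = (105270577/177246)*(-27796) = -1463050479146/88623 ≈ -1.6509e+7)
1/O = 1/(-1463050479146/88623) = -88623/1463050479146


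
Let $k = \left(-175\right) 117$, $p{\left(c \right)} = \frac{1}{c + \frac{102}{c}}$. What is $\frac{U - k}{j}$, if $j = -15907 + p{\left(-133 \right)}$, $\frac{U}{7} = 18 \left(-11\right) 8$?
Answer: $- \frac{167004117}{283001570} \approx -0.59012$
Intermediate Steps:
$U = -11088$ ($U = 7 \cdot 18 \left(-11\right) 8 = 7 \left(\left(-198\right) 8\right) = 7 \left(-1584\right) = -11088$)
$k = -20475$
$j = - \frac{283001570}{17791}$ ($j = -15907 - \frac{133}{102 + \left(-133\right)^{2}} = -15907 - \frac{133}{102 + 17689} = -15907 - \frac{133}{17791} = - \frac{283001570}{17791} \approx -15907.0$)
$\frac{U - k}{j} = \frac{-11088 - -20475}{- \frac{283001570}{17791}} = \left(-11088 + 20475\right) \left(- \frac{17791}{283001570}\right) = 9387 \left(- \frac{17791}{283001570}\right) = - \frac{167004117}{283001570}$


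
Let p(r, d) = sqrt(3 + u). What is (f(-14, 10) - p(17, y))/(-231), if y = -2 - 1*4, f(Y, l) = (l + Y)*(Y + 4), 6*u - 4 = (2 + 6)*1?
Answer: -40/231 + sqrt(5)/231 ≈ -0.16348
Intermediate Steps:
u = 2 (u = 2/3 + ((2 + 6)*1)/6 = 2/3 + (8*1)/6 = 2/3 + (1/6)*8 = 2/3 + 4/3 = 2)
f(Y, l) = (4 + Y)*(Y + l) (f(Y, l) = (Y + l)*(4 + Y) = (4 + Y)*(Y + l))
y = -6 (y = -2 - 4 = -6)
p(r, d) = sqrt(5) (p(r, d) = sqrt(3 + 2) = sqrt(5))
(f(-14, 10) - p(17, y))/(-231) = (((-14)**2 + 4*(-14) + 4*10 - 14*10) - sqrt(5))/(-231) = ((196 - 56 + 40 - 140) - sqrt(5))*(-1/231) = (40 - sqrt(5))*(-1/231) = -40/231 + sqrt(5)/231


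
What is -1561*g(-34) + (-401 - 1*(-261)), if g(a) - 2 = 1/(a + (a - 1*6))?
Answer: -239827/74 ≈ -3240.9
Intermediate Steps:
g(a) = 2 + 1/(-6 + 2*a) (g(a) = 2 + 1/(a + (a - 1*6)) = 2 + 1/(a + (a - 6)) = 2 + 1/(a + (-6 + a)) = 2 + 1/(-6 + 2*a))
-1561*g(-34) + (-401 - 1*(-261)) = -1561*(-11 + 4*(-34))/(2*(-3 - 34)) + (-401 - 1*(-261)) = -1561*(-11 - 136)/(2*(-37)) + (-401 + 261) = -1561*(-1)*(-147)/(2*37) - 140 = -1561*147/74 - 140 = -229467/74 - 140 = -239827/74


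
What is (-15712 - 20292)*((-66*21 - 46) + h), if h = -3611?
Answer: 181568172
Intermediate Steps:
(-15712 - 20292)*((-66*21 - 46) + h) = (-15712 - 20292)*((-66*21 - 46) - 3611) = -36004*((-1386 - 46) - 3611) = -36004*(-1432 - 3611) = -36004*(-5043) = 181568172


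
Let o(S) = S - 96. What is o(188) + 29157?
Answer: 29249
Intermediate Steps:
o(S) = -96 + S
o(188) + 29157 = (-96 + 188) + 29157 = 92 + 29157 = 29249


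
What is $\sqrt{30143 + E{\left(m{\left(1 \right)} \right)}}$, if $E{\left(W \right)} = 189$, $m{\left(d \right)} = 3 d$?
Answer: $2 \sqrt{7583} \approx 174.16$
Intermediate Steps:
$\sqrt{30143 + E{\left(m{\left(1 \right)} \right)}} = \sqrt{30143 + 189} = \sqrt{30332} = 2 \sqrt{7583}$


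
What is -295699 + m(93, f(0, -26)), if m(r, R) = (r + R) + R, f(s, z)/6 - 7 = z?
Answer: -295834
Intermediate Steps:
f(s, z) = 42 + 6*z
m(r, R) = r + 2*R (m(r, R) = (R + r) + R = r + 2*R)
-295699 + m(93, f(0, -26)) = -295699 + (93 + 2*(42 + 6*(-26))) = -295699 + (93 + 2*(42 - 156)) = -295699 + (93 + 2*(-114)) = -295699 + (93 - 228) = -295699 - 135 = -295834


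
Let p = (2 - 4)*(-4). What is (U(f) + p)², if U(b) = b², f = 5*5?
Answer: 400689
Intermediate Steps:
f = 25
p = 8 (p = -2*(-4) = 8)
(U(f) + p)² = (25² + 8)² = (625 + 8)² = 633² = 400689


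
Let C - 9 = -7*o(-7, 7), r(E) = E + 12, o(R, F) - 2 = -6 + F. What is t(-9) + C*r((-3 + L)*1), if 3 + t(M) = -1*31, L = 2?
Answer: -166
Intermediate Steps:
t(M) = -34 (t(M) = -3 - 1*31 = -3 - 31 = -34)
o(R, F) = -4 + F (o(R, F) = 2 + (-6 + F) = -4 + F)
r(E) = 12 + E
C = -12 (C = 9 - 7*(-4 + 7) = 9 - 7*3 = 9 - 21 = -12)
t(-9) + C*r((-3 + L)*1) = -34 - 12*(12 + (-3 + 2)*1) = -34 - 12*(12 - 1*1) = -34 - 12*(12 - 1) = -34 - 12*11 = -34 - 132 = -166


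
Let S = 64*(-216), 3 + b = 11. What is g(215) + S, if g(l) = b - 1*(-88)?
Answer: -13728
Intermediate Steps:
b = 8 (b = -3 + 11 = 8)
g(l) = 96 (g(l) = 8 - 1*(-88) = 8 + 88 = 96)
S = -13824
g(215) + S = 96 - 13824 = -13728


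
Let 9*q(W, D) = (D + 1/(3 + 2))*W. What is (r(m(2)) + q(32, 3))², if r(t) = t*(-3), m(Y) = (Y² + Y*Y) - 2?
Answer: 88804/2025 ≈ 43.854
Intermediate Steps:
m(Y) = -2 + 2*Y² (m(Y) = (Y² + Y²) - 2 = 2*Y² - 2 = -2 + 2*Y²)
q(W, D) = W*(⅕ + D)/9 (q(W, D) = ((D + 1/(3 + 2))*W)/9 = ((D + 1/5)*W)/9 = ((D + ⅕)*W)/9 = ((⅕ + D)*W)/9 = (W*(⅕ + D))/9 = W*(⅕ + D)/9)
r(t) = -3*t
(r(m(2)) + q(32, 3))² = (-3*(-2 + 2*2²) + (1/45)*32*(1 + 5*3))² = (-3*(-2 + 2*4) + (1/45)*32*(1 + 15))² = (-3*(-2 + 8) + (1/45)*32*16)² = (-3*6 + 512/45)² = (-18 + 512/45)² = (-298/45)² = 88804/2025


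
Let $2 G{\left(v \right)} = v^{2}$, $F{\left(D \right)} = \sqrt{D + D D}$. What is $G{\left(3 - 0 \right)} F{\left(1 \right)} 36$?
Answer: $162 \sqrt{2} \approx 229.1$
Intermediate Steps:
$F{\left(D \right)} = \sqrt{D + D^{2}}$
$G{\left(v \right)} = \frac{v^{2}}{2}$
$G{\left(3 - 0 \right)} F{\left(1 \right)} 36 = \frac{\left(3 - 0\right)^{2}}{2} \sqrt{1 \left(1 + 1\right)} 36 = \frac{\left(3 + 0\right)^{2}}{2} \sqrt{1 \cdot 2} \cdot 36 = \frac{3^{2}}{2} \sqrt{2} \cdot 36 = \frac{1}{2} \cdot 9 \cdot 36 \sqrt{2} = \frac{9 \cdot 36 \sqrt{2}}{2} = 162 \sqrt{2}$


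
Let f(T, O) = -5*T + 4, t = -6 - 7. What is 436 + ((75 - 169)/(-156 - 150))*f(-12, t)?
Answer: 69716/153 ≈ 455.66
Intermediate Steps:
t = -13
f(T, O) = 4 - 5*T
436 + ((75 - 169)/(-156 - 150))*f(-12, t) = 436 + ((75 - 169)/(-156 - 150))*(4 - 5*(-12)) = 436 + (-94/(-306))*(4 + 60) = 436 - 94*(-1/306)*64 = 436 + (47/153)*64 = 436 + 3008/153 = 69716/153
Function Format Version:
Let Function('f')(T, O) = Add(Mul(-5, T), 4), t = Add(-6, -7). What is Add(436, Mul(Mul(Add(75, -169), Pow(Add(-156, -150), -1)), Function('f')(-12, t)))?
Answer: Rational(69716, 153) ≈ 455.66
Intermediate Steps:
t = -13
Function('f')(T, O) = Add(4, Mul(-5, T))
Add(436, Mul(Mul(Add(75, -169), Pow(Add(-156, -150), -1)), Function('f')(-12, t))) = Add(436, Mul(Mul(Add(75, -169), Pow(Add(-156, -150), -1)), Add(4, Mul(-5, -12)))) = Add(436, Mul(Mul(-94, Pow(-306, -1)), Add(4, 60))) = Add(436, Mul(Mul(-94, Rational(-1, 306)), 64)) = Add(436, Mul(Rational(47, 153), 64)) = Add(436, Rational(3008, 153)) = Rational(69716, 153)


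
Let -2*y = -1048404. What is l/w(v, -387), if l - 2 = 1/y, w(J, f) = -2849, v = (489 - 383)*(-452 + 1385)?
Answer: -1048405/1493451498 ≈ -0.00070200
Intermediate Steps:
v = 98898 (v = 106*933 = 98898)
y = 524202 (y = -1/2*(-1048404) = 524202)
l = 1048405/524202 (l = 2 + 1/524202 = 1048405/524202 ≈ 2.0000)
l/w(v, -387) = (1048405/524202)/(-2849) = (1048405/524202)*(-1/2849) = -1048405/1493451498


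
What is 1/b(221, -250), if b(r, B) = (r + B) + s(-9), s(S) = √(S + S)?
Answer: -29/859 - 3*I*√2/859 ≈ -0.03376 - 0.004939*I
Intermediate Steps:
s(S) = √2*√S (s(S) = √(2*S) = √2*√S)
b(r, B) = B + r + 3*I*√2 (b(r, B) = (r + B) + √2*√(-9) = (B + r) + √2*(3*I) = (B + r) + 3*I*√2 = B + r + 3*I*√2)
1/b(221, -250) = 1/(-250 + 221 + 3*I*√2) = 1/(-29 + 3*I*√2)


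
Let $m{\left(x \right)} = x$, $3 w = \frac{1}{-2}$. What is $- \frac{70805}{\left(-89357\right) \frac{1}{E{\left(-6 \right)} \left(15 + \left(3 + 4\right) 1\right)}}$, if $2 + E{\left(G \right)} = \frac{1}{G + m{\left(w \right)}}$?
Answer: $- \frac{124616800}{3306209} \approx -37.692$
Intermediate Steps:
$w = - \frac{1}{6}$ ($w = \frac{1}{3 \left(-2\right)} = \frac{1}{3} \left(- \frac{1}{2}\right) = - \frac{1}{6} \approx -0.16667$)
$E{\left(G \right)} = -2 + \frac{1}{- \frac{1}{6} + G}$ ($E{\left(G \right)} = -2 + \frac{1}{G - \frac{1}{6}} = -2 + \frac{1}{- \frac{1}{6} + G}$)
$- \frac{70805}{\left(-89357\right) \frac{1}{E{\left(-6 \right)} \left(15 + \left(3 + 4\right) 1\right)}} = - \frac{70805}{\left(-89357\right) \frac{1}{\frac{4 \left(2 - -18\right)}{-1 + 6 \left(-6\right)} \left(15 + \left(3 + 4\right) 1\right)}} = - \frac{70805}{\left(-89357\right) \frac{1}{\frac{4 \left(2 + 18\right)}{-1 - 36} \left(15 + 7 \cdot 1\right)}} = - \frac{70805}{\left(-89357\right) \frac{1}{4 \frac{1}{-37} \cdot 20 \left(15 + 7\right)}} = - \frac{70805}{\left(-89357\right) \frac{1}{4 \left(- \frac{1}{37}\right) 20 \cdot 22}} = - \frac{70805}{\left(-89357\right) \frac{1}{\left(- \frac{80}{37}\right) 22}} = - \frac{70805}{\left(-89357\right) \frac{1}{- \frac{1760}{37}}} = - \frac{70805}{\left(-89357\right) \left(- \frac{37}{1760}\right)} = - \frac{70805}{\frac{3306209}{1760}} = \left(-70805\right) \frac{1760}{3306209} = - \frac{124616800}{3306209}$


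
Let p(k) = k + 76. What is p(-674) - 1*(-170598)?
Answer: 170000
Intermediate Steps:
p(k) = 76 + k
p(-674) - 1*(-170598) = (76 - 674) - 1*(-170598) = -598 + 170598 = 170000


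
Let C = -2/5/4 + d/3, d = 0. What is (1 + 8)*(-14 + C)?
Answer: -1269/10 ≈ -126.90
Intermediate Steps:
C = -1/10 (C = -2/5/4 + 0/3 = -2*1/5*(1/4) + 0*(1/3) = -2/5*1/4 + 0 = -1/10 + 0 = -1/10 ≈ -0.10000)
(1 + 8)*(-14 + C) = (1 + 8)*(-14 - 1/10) = 9*(-141/10) = -1269/10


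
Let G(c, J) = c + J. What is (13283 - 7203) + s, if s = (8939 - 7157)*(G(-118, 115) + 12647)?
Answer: 22537688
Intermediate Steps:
G(c, J) = J + c
s = 22531608 (s = (8939 - 7157)*((115 - 118) + 12647) = 1782*(-3 + 12647) = 1782*12644 = 22531608)
(13283 - 7203) + s = (13283 - 7203) + 22531608 = 6080 + 22531608 = 22537688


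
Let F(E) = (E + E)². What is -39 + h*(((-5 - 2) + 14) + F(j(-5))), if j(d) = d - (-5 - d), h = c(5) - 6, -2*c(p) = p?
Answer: -1897/2 ≈ -948.50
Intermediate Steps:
c(p) = -p/2
h = -17/2 (h = -½*5 - 6 = -5/2 - 6 = -17/2 ≈ -8.5000)
j(d) = 5 + 2*d (j(d) = d + (5 + d) = 5 + 2*d)
F(E) = 4*E² (F(E) = (2*E)² = 4*E²)
-39 + h*(((-5 - 2) + 14) + F(j(-5))) = -39 - 17*(((-5 - 2) + 14) + 4*(5 + 2*(-5))²)/2 = -39 - 17*((-7 + 14) + 4*(5 - 10)²)/2 = -39 - 17*(7 + 4*(-5)²)/2 = -39 - 17*(7 + 4*25)/2 = -39 - 17*(7 + 100)/2 = -39 - 17/2*107 = -39 - 1819/2 = -1897/2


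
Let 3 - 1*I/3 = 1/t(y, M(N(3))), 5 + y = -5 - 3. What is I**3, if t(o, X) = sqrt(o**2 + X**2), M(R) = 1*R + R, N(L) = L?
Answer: 149688/205 - 149472*sqrt(205)/42025 ≈ 679.26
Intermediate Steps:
y = -13 (y = -5 + (-5 - 3) = -5 - 8 = -13)
M(R) = 2*R (M(R) = R + R = 2*R)
t(o, X) = sqrt(X**2 + o**2)
I = 9 - 3*sqrt(205)/205 (I = 9 - 3/sqrt((2*3)**2 + (-13)**2) = 9 - 3/sqrt(6**2 + 169) = 9 - 3/sqrt(36 + 169) = 9 - 3*sqrt(205)/205 ≈ 8.7905)
I**3 = (9 - 3*sqrt(205)/205)**3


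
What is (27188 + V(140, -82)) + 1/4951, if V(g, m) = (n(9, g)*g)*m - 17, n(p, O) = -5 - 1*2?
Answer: 532385982/4951 ≈ 1.0753e+5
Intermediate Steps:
n(p, O) = -7 (n(p, O) = -5 - 2 = -7)
V(g, m) = -17 - 7*g*m (V(g, m) = (-7*g)*m - 17 = -7*g*m - 17 = -17 - 7*g*m)
(27188 + V(140, -82)) + 1/4951 = (27188 + (-17 - 7*140*(-82))) + 1/4951 = (27188 + (-17 + 80360)) + 1/4951 = (27188 + 80343) + 1/4951 = 107531 + 1/4951 = 532385982/4951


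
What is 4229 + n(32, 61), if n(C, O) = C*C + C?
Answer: 5285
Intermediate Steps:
n(C, O) = C + C² (n(C, O) = C² + C = C + C²)
4229 + n(32, 61) = 4229 + 32*(1 + 32) = 4229 + 32*33 = 4229 + 1056 = 5285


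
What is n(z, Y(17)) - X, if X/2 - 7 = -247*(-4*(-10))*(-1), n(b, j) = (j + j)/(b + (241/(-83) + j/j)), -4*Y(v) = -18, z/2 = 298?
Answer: -975055193/49310 ≈ -19774.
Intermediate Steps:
z = 596 (z = 2*298 = 596)
Y(v) = 9/2 (Y(v) = -1/4*(-18) = 9/2)
n(b, j) = 2*j/(-158/83 + b) (n(b, j) = (2*j)/(b + (241*(-1/83) + 1)) = (2*j)/(b + (-241/83 + 1)) = (2*j)/(b - 158/83) = (2*j)/(-158/83 + b) = 2*j/(-158/83 + b))
X = 19774 (X = 14 + 2*(-247*(-4*(-10))*(-1)) = 14 + 2*(-9880*(-1)) = 14 + 2*(-247*(-40)) = 14 + 2*9880 = 14 + 19760 = 19774)
n(z, Y(17)) - X = 166*(9/2)/(-158 + 83*596) - 1*19774 = 166*(9/2)/(-158 + 49468) - 19774 = 166*(9/2)/49310 - 19774 = 166*(9/2)*(1/49310) - 19774 = 747/49310 - 19774 = -975055193/49310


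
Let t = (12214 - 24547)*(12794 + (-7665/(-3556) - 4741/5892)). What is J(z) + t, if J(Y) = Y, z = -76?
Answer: -9840255001123/62357 ≈ -1.5781e+8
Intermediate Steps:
t = -9840250261991/62357 (t = -12333*(12794 + (-7665*(-1/3556) - 4741*1/5892)) = -12333*(12794 + (1095/508 - 4741/5892)) = -12333*(12794 + 252707/187071) = -12333*2393639081/187071 = -9840250261991/62357 ≈ -1.5781e+8)
J(z) + t = -76 - 9840250261991/62357 = -9840255001123/62357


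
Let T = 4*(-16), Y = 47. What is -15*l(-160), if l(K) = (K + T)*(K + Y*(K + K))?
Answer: -51072000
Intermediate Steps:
T = -64
l(K) = 95*K*(-64 + K) (l(K) = (K - 64)*(K + 47*(K + K)) = (-64 + K)*(K + 47*(2*K)) = (-64 + K)*(K + 94*K) = (-64 + K)*(95*K) = 95*K*(-64 + K))
-15*l(-160) = -1425*(-160)*(-64 - 160) = -1425*(-160)*(-224) = -15*3404800 = -51072000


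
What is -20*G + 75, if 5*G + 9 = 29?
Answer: -5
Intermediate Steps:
G = 4 (G = -9/5 + (⅕)*29 = -9/5 + 29/5 = 4)
-20*G + 75 = -20*4 + 75 = -80 + 75 = -5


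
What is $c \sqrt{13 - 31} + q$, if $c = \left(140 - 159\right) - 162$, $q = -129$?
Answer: $-129 - 543 i \sqrt{2} \approx -129.0 - 767.92 i$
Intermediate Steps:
$c = -181$ ($c = -19 - 162 = -181$)
$c \sqrt{13 - 31} + q = - 181 \sqrt{13 - 31} - 129 = - 181 \sqrt{-18} - 129 = - 181 \cdot 3 i \sqrt{2} - 129 = - 543 i \sqrt{2} - 129 = -129 - 543 i \sqrt{2}$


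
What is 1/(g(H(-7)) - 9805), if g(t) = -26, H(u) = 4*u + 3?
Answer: -1/9831 ≈ -0.00010172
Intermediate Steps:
H(u) = 3 + 4*u
1/(g(H(-7)) - 9805) = 1/(-26 - 9805) = 1/(-9831) = -1/9831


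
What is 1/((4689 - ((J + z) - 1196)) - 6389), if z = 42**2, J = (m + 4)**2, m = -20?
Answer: -1/2524 ≈ -0.00039620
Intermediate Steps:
J = 256 (J = (-20 + 4)**2 = (-16)**2 = 256)
z = 1764
1/((4689 - ((J + z) - 1196)) - 6389) = 1/((4689 - ((256 + 1764) - 1196)) - 6389) = 1/((4689 - (2020 - 1196)) - 6389) = 1/((4689 - 1*824) - 6389) = 1/((4689 - 824) - 6389) = 1/(3865 - 6389) = 1/(-2524) = -1/2524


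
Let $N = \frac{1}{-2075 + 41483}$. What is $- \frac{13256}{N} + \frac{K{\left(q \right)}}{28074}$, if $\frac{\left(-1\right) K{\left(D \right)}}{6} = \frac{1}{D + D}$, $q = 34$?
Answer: $- \frac{166210649965057}{318172} \approx -5.2239 \cdot 10^{8}$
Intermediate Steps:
$K{\left(D \right)} = - \frac{3}{D}$ ($K{\left(D \right)} = - \frac{6}{D + D} = - \frac{6}{2 D} = - 6 \frac{1}{2 D} = - \frac{3}{D}$)
$N = \frac{1}{39408} \approx 2.5376 \cdot 10^{-5}$
$- \frac{13256}{N} + \frac{K{\left(q \right)}}{28074} = - 13256 \frac{1}{\frac{1}{39408}} + \frac{\left(-3\right) \frac{1}{34}}{28074} = \left(-13256\right) 39408 + \left(-3\right) \frac{1}{34} \cdot \frac{1}{28074} = -522392448 - \frac{1}{318172} = - \frac{166210649965057}{318172}$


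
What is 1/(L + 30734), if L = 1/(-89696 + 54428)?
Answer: 35268/1083926711 ≈ 3.2537e-5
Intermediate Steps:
L = -1/35268 (L = 1/(-35268) = -1/35268 ≈ -2.8354e-5)
1/(L + 30734) = 1/(-1/35268 + 30734) = 1/(1083926711/35268) = 35268/1083926711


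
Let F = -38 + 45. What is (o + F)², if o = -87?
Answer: 6400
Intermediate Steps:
F = 7
(o + F)² = (-87 + 7)² = (-80)² = 6400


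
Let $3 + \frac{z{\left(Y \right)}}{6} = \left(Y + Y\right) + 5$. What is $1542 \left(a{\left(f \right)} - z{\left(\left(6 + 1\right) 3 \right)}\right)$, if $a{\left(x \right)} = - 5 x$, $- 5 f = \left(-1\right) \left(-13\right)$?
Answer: $-387042$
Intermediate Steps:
$f = - \frac{13}{5}$ ($f = - \frac{\left(-1\right) \left(-13\right)}{5} = \left(- \frac{1}{5}\right) 13 = - \frac{13}{5} \approx -2.6$)
$z{\left(Y \right)} = 12 + 12 Y$ ($z{\left(Y \right)} = -18 + 6 \left(\left(Y + Y\right) + 5\right) = -18 + 6 \left(2 Y + 5\right) = -18 + 6 \left(5 + 2 Y\right) = -18 + \left(30 + 12 Y\right) = 12 + 12 Y$)
$1542 \left(a{\left(f \right)} - z{\left(\left(6 + 1\right) 3 \right)}\right) = 1542 \left(\left(-5\right) \left(- \frac{13}{5}\right) - \left(12 + 12 \left(6 + 1\right) 3\right)\right) = 1542 \left(13 - \left(12 + 12 \cdot 7 \cdot 3\right)\right) = 1542 \left(13 - \left(12 + 12 \cdot 21\right)\right) = 1542 \left(13 - \left(12 + 252\right)\right) = 1542 \left(13 - 264\right) = 1542 \left(-251\right) = -387042$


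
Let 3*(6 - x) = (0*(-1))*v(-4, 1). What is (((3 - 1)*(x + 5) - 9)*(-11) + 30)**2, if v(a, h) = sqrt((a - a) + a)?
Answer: 12769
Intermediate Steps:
v(a, h) = sqrt(a) (v(a, h) = sqrt(0 + a) = sqrt(a))
x = 6 (x = 6 - 0*(-1)*sqrt(-4)/3 = 6 - 0*2*I = 6 - 1/3*0 = 6 + 0 = 6)
(((3 - 1)*(x + 5) - 9)*(-11) + 30)**2 = (((3 - 1)*(6 + 5) - 9)*(-11) + 30)**2 = ((2*11 - 9)*(-11) + 30)**2 = ((22 - 9)*(-11) + 30)**2 = (13*(-11) + 30)**2 = (-143 + 30)**2 = (-113)**2 = 12769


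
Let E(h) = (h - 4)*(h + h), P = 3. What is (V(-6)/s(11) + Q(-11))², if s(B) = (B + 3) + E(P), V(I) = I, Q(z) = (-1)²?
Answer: 1/16 ≈ 0.062500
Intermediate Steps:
Q(z) = 1
E(h) = 2*h*(-4 + h) (E(h) = (-4 + h)*(2*h) = 2*h*(-4 + h))
s(B) = -3 + B (s(B) = (B + 3) + 2*3*(-4 + 3) = (3 + B) + 2*3*(-1) = (3 + B) - 6 = -3 + B)
(V(-6)/s(11) + Q(-11))² = (-6/(-3 + 11) + 1)² = (-6/8 + 1)² = (-6*⅛ + 1)² = (-¾ + 1)² = (¼)² = 1/16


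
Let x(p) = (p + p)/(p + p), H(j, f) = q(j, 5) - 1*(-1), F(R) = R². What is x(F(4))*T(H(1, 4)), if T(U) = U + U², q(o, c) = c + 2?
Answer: 72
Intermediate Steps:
q(o, c) = 2 + c
H(j, f) = 8 (H(j, f) = (2 + 5) - 1*(-1) = 7 + 1 = 8)
x(p) = 1 (x(p) = (2*p)/((2*p)) = (2*p)*(1/(2*p)) = 1)
x(F(4))*T(H(1, 4)) = 1*(8*(1 + 8)) = 1*(8*9) = 1*72 = 72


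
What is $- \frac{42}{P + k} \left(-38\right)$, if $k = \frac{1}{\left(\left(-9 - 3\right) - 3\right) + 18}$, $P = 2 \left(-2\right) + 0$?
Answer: $- \frac{4788}{11} \approx -435.27$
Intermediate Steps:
$P = -4$ ($P = -4 + 0 = -4$)
$k = \frac{1}{3}$ ($k = \frac{1}{\left(-12 - 3\right) + 18} = \frac{1}{-15 + 18} = \frac{1}{3} \approx 0.33333$)
$- \frac{42}{P + k} \left(-38\right) = - \frac{42}{-4 + \frac{1}{3}} \left(-38\right) = - \frac{42}{- \frac{11}{3}} \left(-38\right) = \left(-42\right) \left(- \frac{3}{11}\right) \left(-38\right) = \frac{126}{11} \left(-38\right) = - \frac{4788}{11}$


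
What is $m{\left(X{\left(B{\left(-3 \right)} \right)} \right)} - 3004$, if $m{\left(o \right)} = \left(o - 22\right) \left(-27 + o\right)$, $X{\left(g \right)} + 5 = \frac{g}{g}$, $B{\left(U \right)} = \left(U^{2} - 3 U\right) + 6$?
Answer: $-2198$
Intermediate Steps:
$B{\left(U \right)} = 6 + U^{2} - 3 U$
$X{\left(g \right)} = -4$ ($X{\left(g \right)} = -5 + \frac{g}{g} = -5 + 1 = -4$)
$m{\left(o \right)} = \left(-27 + o\right) \left(-22 + o\right)$ ($m{\left(o \right)} = \left(-22 + o\right) \left(-27 + o\right) = \left(-27 + o\right) \left(-22 + o\right)$)
$m{\left(X{\left(B{\left(-3 \right)} \right)} \right)} - 3004 = \left(594 + \left(-4\right)^{2} - -196\right) - 3004 = \left(594 + 16 + 196\right) - 3004 = 806 - 3004 = -2198$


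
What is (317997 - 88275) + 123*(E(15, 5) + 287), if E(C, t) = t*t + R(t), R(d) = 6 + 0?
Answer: 268836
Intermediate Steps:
R(d) = 6
E(C, t) = 6 + t**2 (E(C, t) = t*t + 6 = t**2 + 6 = 6 + t**2)
(317997 - 88275) + 123*(E(15, 5) + 287) = (317997 - 88275) + 123*((6 + 5**2) + 287) = 229722 + 123*((6 + 25) + 287) = 229722 + 123*(31 + 287) = 229722 + 123*318 = 229722 + 39114 = 268836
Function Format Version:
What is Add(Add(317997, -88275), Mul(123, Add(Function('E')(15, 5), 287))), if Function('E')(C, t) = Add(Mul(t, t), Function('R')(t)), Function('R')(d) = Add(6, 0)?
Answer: 268836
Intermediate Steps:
Function('R')(d) = 6
Function('E')(C, t) = Add(6, Pow(t, 2)) (Function('E')(C, t) = Add(Mul(t, t), 6) = Add(Pow(t, 2), 6) = Add(6, Pow(t, 2)))
Add(Add(317997, -88275), Mul(123, Add(Function('E')(15, 5), 287))) = Add(Add(317997, -88275), Mul(123, Add(Add(6, Pow(5, 2)), 287))) = Add(229722, Mul(123, Add(Add(6, 25), 287))) = Add(229722, Mul(123, Add(31, 287))) = Add(229722, Mul(123, 318)) = Add(229722, 39114) = 268836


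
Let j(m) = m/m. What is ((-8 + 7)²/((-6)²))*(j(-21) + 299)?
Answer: 25/3 ≈ 8.3333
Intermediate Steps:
j(m) = 1
((-8 + 7)²/((-6)²))*(j(-21) + 299) = ((-8 + 7)²/((-6)²))*(1 + 299) = ((-1)²/36)*300 = (1*(1/36))*300 = (1/36)*300 = 25/3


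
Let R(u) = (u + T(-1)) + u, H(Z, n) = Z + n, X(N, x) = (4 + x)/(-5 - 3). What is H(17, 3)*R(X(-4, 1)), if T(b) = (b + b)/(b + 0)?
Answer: 15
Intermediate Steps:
T(b) = 2 (T(b) = (2*b)/b = 2)
X(N, x) = -½ - x/8 (X(N, x) = (4 + x)/(-8) = (4 + x)*(-⅛) = -½ - x/8)
R(u) = 2 + 2*u (R(u) = (u + 2) + u = (2 + u) + u = 2 + 2*u)
H(17, 3)*R(X(-4, 1)) = (17 + 3)*(2 + 2*(-½ - ⅛*1)) = 20*(2 + 2*(-½ - ⅛)) = 20*(2 + 2*(-5/8)) = 20*(2 - 5/4) = 20*(¾) = 15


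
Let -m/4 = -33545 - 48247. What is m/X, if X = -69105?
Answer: -109056/23035 ≈ -4.7344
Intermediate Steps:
m = 327168 (m = -4*(-33545 - 48247) = -4*(-81792) = 327168)
m/X = 327168/(-69105) = 327168*(-1/69105) = -109056/23035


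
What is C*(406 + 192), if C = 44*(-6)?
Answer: -157872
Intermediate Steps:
C = -264
C*(406 + 192) = -264*(406 + 192) = -264*598 = -157872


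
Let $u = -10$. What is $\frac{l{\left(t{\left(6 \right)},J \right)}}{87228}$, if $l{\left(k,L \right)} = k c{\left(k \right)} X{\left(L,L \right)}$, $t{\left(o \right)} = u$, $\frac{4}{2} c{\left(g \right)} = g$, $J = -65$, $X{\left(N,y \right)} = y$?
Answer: $- \frac{1625}{43614} \approx -0.037259$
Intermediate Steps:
$c{\left(g \right)} = \frac{g}{2}$
$t{\left(o \right)} = -10$
$l{\left(k,L \right)} = \frac{L k^{2}}{2}$ ($l{\left(k,L \right)} = k \frac{k}{2} L = \frac{k^{2}}{2} L = \frac{L k^{2}}{2}$)
$\frac{l{\left(t{\left(6 \right)},J \right)}}{87228} = \frac{\frac{1}{2} \left(-65\right) \left(-10\right)^{2}}{87228} = \frac{1}{2} \left(-65\right) 100 \cdot \frac{1}{87228} = \left(-3250\right) \frac{1}{87228} = - \frac{1625}{43614}$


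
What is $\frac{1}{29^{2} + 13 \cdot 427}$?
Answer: $\frac{1}{6392} \approx 0.00015645$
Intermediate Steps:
$\frac{1}{29^{2} + 13 \cdot 427} = \frac{1}{841 + 5551} = \frac{1}{6392}$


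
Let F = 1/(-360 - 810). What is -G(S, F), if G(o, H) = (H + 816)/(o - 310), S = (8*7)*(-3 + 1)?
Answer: 954719/493740 ≈ 1.9336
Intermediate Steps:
F = -1/1170 (F = 1/(-1170) = -1/1170 ≈ -0.00085470)
S = -112 (S = 56*(-2) = -112)
G(o, H) = (816 + H)/(-310 + o)
-G(S, F) = -(816 - 1/1170)/(-310 - 112) = -954719/((-422)*1170) = -(-1)*954719/(422*1170) = -1*(-954719/493740) = 954719/493740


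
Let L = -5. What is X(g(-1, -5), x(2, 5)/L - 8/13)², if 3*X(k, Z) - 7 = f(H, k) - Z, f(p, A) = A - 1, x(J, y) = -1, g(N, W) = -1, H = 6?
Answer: 123904/38025 ≈ 3.2585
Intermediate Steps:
f(p, A) = -1 + A
X(k, Z) = 2 - Z/3 + k/3 (X(k, Z) = 7/3 + ((-1 + k) - Z)/3 = 7/3 + (-1 + k - Z)/3 = 7/3 + (-⅓ - Z/3 + k/3) = 2 - Z/3 + k/3)
X(g(-1, -5), x(2, 5)/L - 8/13)² = (2 - (-1/(-5) - 8/13)/3 + (⅓)*(-1))² = (2 - (-1*(-⅕) - 8*1/13)/3 - ⅓)² = (2 - (⅕ - 8/13)/3 - ⅓)² = (2 - ⅓*(-27/65) - ⅓)² = (2 + 9/65 - ⅓)² = (352/195)² = 123904/38025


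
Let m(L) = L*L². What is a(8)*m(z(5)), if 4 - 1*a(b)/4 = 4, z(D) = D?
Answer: 0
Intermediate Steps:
a(b) = 0 (a(b) = 16 - 4*4 = 16 - 16 = 0)
m(L) = L³
a(8)*m(z(5)) = 0*5³ = 0*125 = 0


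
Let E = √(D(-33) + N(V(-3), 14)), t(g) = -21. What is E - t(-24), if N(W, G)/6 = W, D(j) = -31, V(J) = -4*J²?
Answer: 21 + I*√247 ≈ 21.0 + 15.716*I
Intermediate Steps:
N(W, G) = 6*W
E = I*√247 (E = √(-31 + 6*(-4*(-3)²)) = √(-31 + 6*(-4*9)) = √(-31 + 6*(-36)) = √(-31 - 216) = √(-247) = I*√247 ≈ 15.716*I)
E - t(-24) = I*√247 - 1*(-21) = I*√247 + 21 = 21 + I*√247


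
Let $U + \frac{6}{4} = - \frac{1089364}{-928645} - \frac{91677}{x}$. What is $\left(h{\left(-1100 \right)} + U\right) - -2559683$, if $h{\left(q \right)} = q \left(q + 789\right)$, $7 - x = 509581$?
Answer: $\frac{228860396132008141}{78868891205} \approx 2.9018 \cdot 10^{6}$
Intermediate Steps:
$x = -509574$ ($x = 7 - 509581 = -509574$)
$U = - \frac{11595510374}{78868891205}$ ($U = - \frac{3}{2} - \left(- \frac{1089364}{928645} - \frac{30559}{169858}\right) = - \frac{3}{2} - - \frac{213415652867}{157737782410} = - \frac{3}{2} + \left(\frac{1089364}{928645} + \frac{30559}{169858}\right) = - \frac{3}{2} + \frac{213415652867}{157737782410} = - \frac{11595510374}{78868891205} \approx -0.14702$)
$h{\left(q \right)} = q \left(789 + q\right)$
$\left(h{\left(-1100 \right)} + U\right) - -2559683 = \left(- 1100 \left(789 - 1100\right) - \frac{11595510374}{78868891205}\right) - -2559683 = \left(\left(-1100\right) \left(-311\right) - \frac{11595510374}{78868891205}\right) + 2559683 = \left(342100 - \frac{11595510374}{78868891205}\right) + 2559683 = \frac{26981036085720126}{78868891205} + 2559683 = \frac{228860396132008141}{78868891205}$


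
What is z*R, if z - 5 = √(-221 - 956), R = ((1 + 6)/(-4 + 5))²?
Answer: 245 + 49*I*√1177 ≈ 245.0 + 1681.1*I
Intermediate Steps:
R = 49 (R = (7/1)² = (7*1)² = 7² = 49)
z = 5 + I*√1177 (z = 5 + √(-221 - 956) = 5 + √(-1177) = 5 + I*√1177 ≈ 5.0 + 34.307*I)
z*R = (5 + I*√1177)*49 = 245 + 49*I*√1177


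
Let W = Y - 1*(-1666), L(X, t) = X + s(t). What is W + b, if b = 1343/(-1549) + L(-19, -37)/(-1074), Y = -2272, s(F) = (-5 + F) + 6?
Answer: -1009514543/1663626 ≈ -606.82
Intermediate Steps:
s(F) = 1 + F
L(X, t) = 1 + X + t (L(X, t) = X + (1 + t) = 1 + X + t)
b = -1357187/1663626 (b = 1343/(-1549) + (1 - 19 - 37)/(-1074) = 1343*(-1/1549) - 55*(-1/1074) = -1343/1549 + 55/1074 = -1357187/1663626 ≈ -0.81580)
W = -606 (W = -2272 - 1*(-1666) = -2272 + 1666 = -606)
W + b = -606 - 1357187/1663626 = -1009514543/1663626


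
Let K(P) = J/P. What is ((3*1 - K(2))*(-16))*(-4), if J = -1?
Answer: 224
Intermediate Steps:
K(P) = -1/P
((3*1 - K(2))*(-16))*(-4) = ((3*1 - (-1)/2)*(-16))*(-4) = ((3 - (-1)/2)*(-16))*(-4) = ((3 - 1*(-½))*(-16))*(-4) = ((3 + ½)*(-16))*(-4) = ((7/2)*(-16))*(-4) = -56*(-4) = 224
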